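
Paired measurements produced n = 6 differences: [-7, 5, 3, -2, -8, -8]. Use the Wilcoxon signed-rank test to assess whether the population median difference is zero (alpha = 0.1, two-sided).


Step 1: Drop any zero differences (none here) and take |d_i|.
|d| = [7, 5, 3, 2, 8, 8]
Step 2: Midrank |d_i| (ties get averaged ranks).
ranks: |7|->4, |5|->3, |3|->2, |2|->1, |8|->5.5, |8|->5.5
Step 3: Attach original signs; sum ranks with positive sign and with negative sign.
W+ = 3 + 2 = 5
W- = 4 + 1 + 5.5 + 5.5 = 16
(Check: W+ + W- = 21 should equal n(n+1)/2 = 21.)
Step 4: Test statistic W = min(W+, W-) = 5.
Step 5: Ties in |d|, so use the tie-corrected normal approximation.
        E[W] = n(n+1)/4 = 6*7/4 = 10.5.
        Tie groups: |d|=8 (t=2); sum(t^3 - t) = 6.
        Var[W] = n(n+1)(2n+1)/24 - sum(t^3-t)/48 = 546/24 - 6/48 = 22.625.
        z = (W - E[W]) / sqrt(Var[W]) = (5 - 10.5) / 4.7566 = -1.1563.
        Two-sided p = 2*Phi(z) = 0.247561.
Step 6: alpha = 0.1. fail to reject H0.

W+ = 5, W- = 16, W = min = 5, p = 0.247561, fail to reject H0.


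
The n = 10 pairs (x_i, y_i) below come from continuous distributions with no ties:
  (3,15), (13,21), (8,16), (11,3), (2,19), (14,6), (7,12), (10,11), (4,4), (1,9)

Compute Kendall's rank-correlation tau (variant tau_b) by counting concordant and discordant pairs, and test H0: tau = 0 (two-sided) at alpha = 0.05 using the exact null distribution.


Step 1: Enumerate the 45 unordered pairs (i,j) with i<j and classify each by sign(x_j-x_i) * sign(y_j-y_i).
  (1,2):dx=+10,dy=+6->C; (1,3):dx=+5,dy=+1->C; (1,4):dx=+8,dy=-12->D; (1,5):dx=-1,dy=+4->D
  (1,6):dx=+11,dy=-9->D; (1,7):dx=+4,dy=-3->D; (1,8):dx=+7,dy=-4->D; (1,9):dx=+1,dy=-11->D
  (1,10):dx=-2,dy=-6->C; (2,3):dx=-5,dy=-5->C; (2,4):dx=-2,dy=-18->C; (2,5):dx=-11,dy=-2->C
  (2,6):dx=+1,dy=-15->D; (2,7):dx=-6,dy=-9->C; (2,8):dx=-3,dy=-10->C; (2,9):dx=-9,dy=-17->C
  (2,10):dx=-12,dy=-12->C; (3,4):dx=+3,dy=-13->D; (3,5):dx=-6,dy=+3->D; (3,6):dx=+6,dy=-10->D
  (3,7):dx=-1,dy=-4->C; (3,8):dx=+2,dy=-5->D; (3,9):dx=-4,dy=-12->C; (3,10):dx=-7,dy=-7->C
  (4,5):dx=-9,dy=+16->D; (4,6):dx=+3,dy=+3->C; (4,7):dx=-4,dy=+9->D; (4,8):dx=-1,dy=+8->D
  (4,9):dx=-7,dy=+1->D; (4,10):dx=-10,dy=+6->D; (5,6):dx=+12,dy=-13->D; (5,7):dx=+5,dy=-7->D
  (5,8):dx=+8,dy=-8->D; (5,9):dx=+2,dy=-15->D; (5,10):dx=-1,dy=-10->C; (6,7):dx=-7,dy=+6->D
  (6,8):dx=-4,dy=+5->D; (6,9):dx=-10,dy=-2->C; (6,10):dx=-13,dy=+3->D; (7,8):dx=+3,dy=-1->D
  (7,9):dx=-3,dy=-8->C; (7,10):dx=-6,dy=-3->C; (8,9):dx=-6,dy=-7->C; (8,10):dx=-9,dy=-2->C
  (9,10):dx=-3,dy=+5->D
Step 2: C = 20, D = 25, total pairs = 45.
Step 3: tau = (C - D)/(n(n-1)/2) = (20 - 25)/45 = -0.111111.
Step 4: Exact two-sided p-value (enumerate n! = 3628800 permutations of y under H0): p = 0.727490.
Step 5: alpha = 0.05. fail to reject H0.

tau_b = -0.1111 (C=20, D=25), p = 0.727490, fail to reject H0.


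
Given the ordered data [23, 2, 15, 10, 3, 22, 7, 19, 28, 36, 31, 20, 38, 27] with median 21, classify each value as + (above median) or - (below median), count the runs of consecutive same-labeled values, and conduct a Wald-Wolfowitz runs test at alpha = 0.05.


Step 1: Compute median = 21; label A = above, B = below.
Labels in order: ABBBBABBAAABAA  (n_A = 7, n_B = 7)
Step 2: Count runs R = 7.
Step 3: Under H0 (random ordering), E[R] = 2*n_A*n_B/(n_A+n_B) + 1 = 2*7*7/14 + 1 = 8.0000.
        Var[R] = 2*n_A*n_B*(2*n_A*n_B - n_A - n_B) / ((n_A+n_B)^2 * (n_A+n_B-1)) = 8232/2548 = 3.2308.
        SD[R] = 1.7974.
Step 4: Continuity-corrected z = (R + 0.5 - E[R]) / SD[R] = (7 + 0.5 - 8.0000) / 1.7974 = -0.2782.
Step 5: Two-sided p-value via normal approximation = 2*(1 - Phi(|z|)) = 0.780879.
Step 6: alpha = 0.05. fail to reject H0.

R = 7, z = -0.2782, p = 0.780879, fail to reject H0.


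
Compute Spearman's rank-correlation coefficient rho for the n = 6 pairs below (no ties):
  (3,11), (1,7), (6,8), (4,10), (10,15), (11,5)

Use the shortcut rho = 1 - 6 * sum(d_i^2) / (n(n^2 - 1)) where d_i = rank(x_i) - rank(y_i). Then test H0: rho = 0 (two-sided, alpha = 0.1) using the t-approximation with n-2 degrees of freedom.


Step 1: Rank x and y separately (midranks; no ties here).
rank(x): 3->2, 1->1, 6->4, 4->3, 10->5, 11->6
rank(y): 11->5, 7->2, 8->3, 10->4, 15->6, 5->1
Step 2: d_i = R_x(i) - R_y(i); compute d_i^2.
  (2-5)^2=9, (1-2)^2=1, (4-3)^2=1, (3-4)^2=1, (5-6)^2=1, (6-1)^2=25
sum(d^2) = 38.
Step 3: rho = 1 - 6*38 / (6*(6^2 - 1)) = 1 - 228/210 = -0.085714.
Step 4: Under H0, t = rho * sqrt((n-2)/(1-rho^2)) = -0.1721 ~ t(4).
Step 5: Two-sided p-value from the t-distribution with 4 df = 0.871743.
Step 6: alpha = 0.1. fail to reject H0.

rho = -0.0857, p = 0.871743, fail to reject H0 at alpha = 0.1.


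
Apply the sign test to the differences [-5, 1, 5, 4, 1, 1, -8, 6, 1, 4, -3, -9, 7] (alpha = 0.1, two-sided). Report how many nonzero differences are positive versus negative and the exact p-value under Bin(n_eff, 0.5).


Step 1: Discard zero differences. Original n = 13; n_eff = number of nonzero differences = 13.
Nonzero differences (with sign): -5, +1, +5, +4, +1, +1, -8, +6, +1, +4, -3, -9, +7
Step 2: Count signs: positive = 9, negative = 4.
Step 3: Under H0: P(positive) = 0.5, so the number of positives S ~ Bin(13, 0.5).
Step 4: Two-sided exact p-value = sum of Bin(13,0.5) probabilities at or below the observed probability = 0.266846.
Step 5: alpha = 0.1. fail to reject H0.

n_eff = 13, pos = 9, neg = 4, p = 0.266846, fail to reject H0.


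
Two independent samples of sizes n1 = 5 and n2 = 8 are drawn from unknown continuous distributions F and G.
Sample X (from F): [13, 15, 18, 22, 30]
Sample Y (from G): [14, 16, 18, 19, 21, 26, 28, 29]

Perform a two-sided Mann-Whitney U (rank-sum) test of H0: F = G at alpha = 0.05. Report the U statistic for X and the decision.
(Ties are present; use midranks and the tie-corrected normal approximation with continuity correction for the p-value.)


Step 1: Combine and sort all 13 observations; assign midranks.
sorted (value, group): (13,X), (14,Y), (15,X), (16,Y), (18,X), (18,Y), (19,Y), (21,Y), (22,X), (26,Y), (28,Y), (29,Y), (30,X)
ranks: 13->1, 14->2, 15->3, 16->4, 18->5.5, 18->5.5, 19->7, 21->8, 22->9, 26->10, 28->11, 29->12, 30->13
Step 2: Rank sum for X: R1 = 1 + 3 + 5.5 + 9 + 13 = 31.5.
Step 3: U_X = R1 - n1(n1+1)/2 = 31.5 - 5*6/2 = 31.5 - 15 = 16.5.
       U_Y = n1*n2 - U_X = 40 - 16.5 = 23.5.
Step 4: Ties are present, so use the tie-corrected normal approximation (with continuity correction) for the p-value.
Step 5: p-value = 0.660111; compare to alpha = 0.05. fail to reject H0.

U_X = 16.5, p = 0.660111, fail to reject H0 at alpha = 0.05.


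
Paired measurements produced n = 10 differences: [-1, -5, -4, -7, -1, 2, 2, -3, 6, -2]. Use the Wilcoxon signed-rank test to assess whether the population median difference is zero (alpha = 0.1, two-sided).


Step 1: Drop any zero differences (none here) and take |d_i|.
|d| = [1, 5, 4, 7, 1, 2, 2, 3, 6, 2]
Step 2: Midrank |d_i| (ties get averaged ranks).
ranks: |1|->1.5, |5|->8, |4|->7, |7|->10, |1|->1.5, |2|->4, |2|->4, |3|->6, |6|->9, |2|->4
Step 3: Attach original signs; sum ranks with positive sign and with negative sign.
W+ = 4 + 4 + 9 = 17
W- = 1.5 + 8 + 7 + 10 + 1.5 + 6 + 4 = 38
(Check: W+ + W- = 55 should equal n(n+1)/2 = 55.)
Step 4: Test statistic W = min(W+, W-) = 17.
Step 5: Ties in |d|, so use the tie-corrected normal approximation.
        E[W] = n(n+1)/4 = 10*11/4 = 27.5.
        Tie groups: |d|=1 (t=2), |d|=2 (t=3); sum(t^3 - t) = 30.
        Var[W] = n(n+1)(2n+1)/24 - sum(t^3-t)/48 = 2310/24 - 30/48 = 95.625.
        z = (W - E[W]) / sqrt(Var[W]) = (17 - 27.5) / 9.7788 = -1.0738.
        Two-sided p = 2*Phi(z) = 0.282934.
Step 6: alpha = 0.1. fail to reject H0.

W+ = 17, W- = 38, W = min = 17, p = 0.282934, fail to reject H0.


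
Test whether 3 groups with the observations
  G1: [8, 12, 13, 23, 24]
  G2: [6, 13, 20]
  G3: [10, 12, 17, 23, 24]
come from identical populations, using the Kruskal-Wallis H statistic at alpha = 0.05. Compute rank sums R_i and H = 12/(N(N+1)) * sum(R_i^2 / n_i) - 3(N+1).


Step 1: Combine all N = 13 observations and assign midranks.
sorted (value, group, rank): (6,G2,1), (8,G1,2), (10,G3,3), (12,G1,4.5), (12,G3,4.5), (13,G1,6.5), (13,G2,6.5), (17,G3,8), (20,G2,9), (23,G1,10.5), (23,G3,10.5), (24,G1,12.5), (24,G3,12.5)
Step 2: Sum ranks within each group.
R_1 = 36 (n_1 = 5)
R_2 = 16.5 (n_2 = 3)
R_3 = 38.5 (n_3 = 5)
Step 3: H = 12/(N(N+1)) * sum(R_i^2/n_i) - 3(N+1)
     = 12/(13*14) * (36^2/5 + 16.5^2/3 + 38.5^2/5) - 3*14
     = 0.065934 * 646.4 - 42
     = 0.619780.
Step 4: Ties present; correction factor C = 1 - 24/(13^3 - 13) = 0.989011. Corrected H = 0.619780 / 0.989011 = 0.626667.
Step 5: Under H0, H ~ chi^2(2); p-value = 0.731006.
Step 6: alpha = 0.05. fail to reject H0.

H = 0.6267, df = 2, p = 0.731006, fail to reject H0.


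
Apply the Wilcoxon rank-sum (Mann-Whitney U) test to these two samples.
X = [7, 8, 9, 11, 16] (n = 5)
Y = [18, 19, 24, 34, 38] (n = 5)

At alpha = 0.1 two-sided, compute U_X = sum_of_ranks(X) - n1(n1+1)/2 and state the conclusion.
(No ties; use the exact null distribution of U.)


Step 1: Combine and sort all 10 observations; assign midranks.
sorted (value, group): (7,X), (8,X), (9,X), (11,X), (16,X), (18,Y), (19,Y), (24,Y), (34,Y), (38,Y)
ranks: 7->1, 8->2, 9->3, 11->4, 16->5, 18->6, 19->7, 24->8, 34->9, 38->10
Step 2: Rank sum for X: R1 = 1 + 2 + 3 + 4 + 5 = 15.
Step 3: U_X = R1 - n1(n1+1)/2 = 15 - 5*6/2 = 15 - 15 = 0.
       U_Y = n1*n2 - U_X = 25 - 0 = 25.
Step 4: No ties, so the exact null distribution of U (based on enumerating the C(10,5) = 252 equally likely rank assignments) gives the two-sided p-value.
Step 5: p-value = 0.007937; compare to alpha = 0.1. reject H0.

U_X = 0, p = 0.007937, reject H0 at alpha = 0.1.


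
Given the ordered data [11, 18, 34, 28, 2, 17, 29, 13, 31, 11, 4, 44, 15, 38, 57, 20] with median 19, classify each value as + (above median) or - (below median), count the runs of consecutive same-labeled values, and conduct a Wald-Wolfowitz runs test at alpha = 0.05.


Step 1: Compute median = 19; label A = above, B = below.
Labels in order: BBAABBABABBABAAA  (n_A = 8, n_B = 8)
Step 2: Count runs R = 10.
Step 3: Under H0 (random ordering), E[R] = 2*n_A*n_B/(n_A+n_B) + 1 = 2*8*8/16 + 1 = 9.0000.
        Var[R] = 2*n_A*n_B*(2*n_A*n_B - n_A - n_B) / ((n_A+n_B)^2 * (n_A+n_B-1)) = 14336/3840 = 3.7333.
        SD[R] = 1.9322.
Step 4: Continuity-corrected z = (R - 0.5 - E[R]) / SD[R] = (10 - 0.5 - 9.0000) / 1.9322 = 0.2588.
Step 5: Two-sided p-value via normal approximation = 2*(1 - Phi(|z|)) = 0.795809.
Step 6: alpha = 0.05. fail to reject H0.

R = 10, z = 0.2588, p = 0.795809, fail to reject H0.


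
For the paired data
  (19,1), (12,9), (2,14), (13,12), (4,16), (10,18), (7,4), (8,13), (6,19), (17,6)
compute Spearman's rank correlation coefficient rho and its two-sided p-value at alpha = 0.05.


Step 1: Rank x and y separately (midranks; no ties here).
rank(x): 19->10, 12->7, 2->1, 13->8, 4->2, 10->6, 7->4, 8->5, 6->3, 17->9
rank(y): 1->1, 9->4, 14->7, 12->5, 16->8, 18->9, 4->2, 13->6, 19->10, 6->3
Step 2: d_i = R_x(i) - R_y(i); compute d_i^2.
  (10-1)^2=81, (7-4)^2=9, (1-7)^2=36, (8-5)^2=9, (2-8)^2=36, (6-9)^2=9, (4-2)^2=4, (5-6)^2=1, (3-10)^2=49, (9-3)^2=36
sum(d^2) = 270.
Step 3: rho = 1 - 6*270 / (10*(10^2 - 1)) = 1 - 1620/990 = -0.636364.
Step 4: Under H0, t = rho * sqrt((n-2)/(1-rho^2)) = -2.3333 ~ t(8).
Step 5: Two-sided p-value from the t-distribution with 8 df = 0.047912.
Step 6: alpha = 0.05. reject H0.

rho = -0.6364, p = 0.047912, reject H0 at alpha = 0.05.


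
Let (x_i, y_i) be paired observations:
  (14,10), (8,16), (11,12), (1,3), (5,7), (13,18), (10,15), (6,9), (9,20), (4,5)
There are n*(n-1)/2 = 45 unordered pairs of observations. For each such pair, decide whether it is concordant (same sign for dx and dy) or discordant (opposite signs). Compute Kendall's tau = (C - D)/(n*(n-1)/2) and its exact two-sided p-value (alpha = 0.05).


Step 1: Enumerate the 45 unordered pairs (i,j) with i<j and classify each by sign(x_j-x_i) * sign(y_j-y_i).
  (1,2):dx=-6,dy=+6->D; (1,3):dx=-3,dy=+2->D; (1,4):dx=-13,dy=-7->C; (1,5):dx=-9,dy=-3->C
  (1,6):dx=-1,dy=+8->D; (1,7):dx=-4,dy=+5->D; (1,8):dx=-8,dy=-1->C; (1,9):dx=-5,dy=+10->D
  (1,10):dx=-10,dy=-5->C; (2,3):dx=+3,dy=-4->D; (2,4):dx=-7,dy=-13->C; (2,5):dx=-3,dy=-9->C
  (2,6):dx=+5,dy=+2->C; (2,7):dx=+2,dy=-1->D; (2,8):dx=-2,dy=-7->C; (2,9):dx=+1,dy=+4->C
  (2,10):dx=-4,dy=-11->C; (3,4):dx=-10,dy=-9->C; (3,5):dx=-6,dy=-5->C; (3,6):dx=+2,dy=+6->C
  (3,7):dx=-1,dy=+3->D; (3,8):dx=-5,dy=-3->C; (3,9):dx=-2,dy=+8->D; (3,10):dx=-7,dy=-7->C
  (4,5):dx=+4,dy=+4->C; (4,6):dx=+12,dy=+15->C; (4,7):dx=+9,dy=+12->C; (4,8):dx=+5,dy=+6->C
  (4,9):dx=+8,dy=+17->C; (4,10):dx=+3,dy=+2->C; (5,6):dx=+8,dy=+11->C; (5,7):dx=+5,dy=+8->C
  (5,8):dx=+1,dy=+2->C; (5,9):dx=+4,dy=+13->C; (5,10):dx=-1,dy=-2->C; (6,7):dx=-3,dy=-3->C
  (6,8):dx=-7,dy=-9->C; (6,9):dx=-4,dy=+2->D; (6,10):dx=-9,dy=-13->C; (7,8):dx=-4,dy=-6->C
  (7,9):dx=-1,dy=+5->D; (7,10):dx=-6,dy=-10->C; (8,9):dx=+3,dy=+11->C; (8,10):dx=-2,dy=-4->C
  (9,10):dx=-5,dy=-15->C
Step 2: C = 34, D = 11, total pairs = 45.
Step 3: tau = (C - D)/(n(n-1)/2) = (34 - 11)/45 = 0.511111.
Step 4: Exact two-sided p-value (enumerate n! = 3628800 permutations of y under H0): p = 0.046623.
Step 5: alpha = 0.05. reject H0.

tau_b = 0.5111 (C=34, D=11), p = 0.046623, reject H0.


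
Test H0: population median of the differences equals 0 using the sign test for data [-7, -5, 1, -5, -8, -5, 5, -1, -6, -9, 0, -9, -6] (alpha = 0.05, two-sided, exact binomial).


Step 1: Discard zero differences. Original n = 13; n_eff = number of nonzero differences = 12.
Nonzero differences (with sign): -7, -5, +1, -5, -8, -5, +5, -1, -6, -9, -9, -6
Step 2: Count signs: positive = 2, negative = 10.
Step 3: Under H0: P(positive) = 0.5, so the number of positives S ~ Bin(12, 0.5).
Step 4: Two-sided exact p-value = sum of Bin(12,0.5) probabilities at or below the observed probability = 0.038574.
Step 5: alpha = 0.05. reject H0.

n_eff = 12, pos = 2, neg = 10, p = 0.038574, reject H0.


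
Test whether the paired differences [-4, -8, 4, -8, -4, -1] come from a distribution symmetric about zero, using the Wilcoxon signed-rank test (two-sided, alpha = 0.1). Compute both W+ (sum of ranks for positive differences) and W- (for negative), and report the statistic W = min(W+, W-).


Step 1: Drop any zero differences (none here) and take |d_i|.
|d| = [4, 8, 4, 8, 4, 1]
Step 2: Midrank |d_i| (ties get averaged ranks).
ranks: |4|->3, |8|->5.5, |4|->3, |8|->5.5, |4|->3, |1|->1
Step 3: Attach original signs; sum ranks with positive sign and with negative sign.
W+ = 3 = 3
W- = 3 + 5.5 + 5.5 + 3 + 1 = 18
(Check: W+ + W- = 21 should equal n(n+1)/2 = 21.)
Step 4: Test statistic W = min(W+, W-) = 3.
Step 5: Ties in |d|, so use the tie-corrected normal approximation.
        E[W] = n(n+1)/4 = 6*7/4 = 10.5.
        Tie groups: |d|=4 (t=3), |d|=8 (t=2); sum(t^3 - t) = 30.
        Var[W] = n(n+1)(2n+1)/24 - sum(t^3-t)/48 = 546/24 - 30/48 = 22.125.
        z = (W - E[W]) / sqrt(Var[W]) = (3 - 10.5) / 4.7037 = -1.5945.
        Two-sided p = 2*Phi(z) = 0.110828.
Step 6: alpha = 0.1. fail to reject H0.

W+ = 3, W- = 18, W = min = 3, p = 0.110828, fail to reject H0.


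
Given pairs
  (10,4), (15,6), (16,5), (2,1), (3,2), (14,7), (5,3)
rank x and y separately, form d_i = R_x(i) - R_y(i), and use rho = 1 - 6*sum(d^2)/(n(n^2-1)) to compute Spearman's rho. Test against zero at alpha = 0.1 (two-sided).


Step 1: Rank x and y separately (midranks; no ties here).
rank(x): 10->4, 15->6, 16->7, 2->1, 3->2, 14->5, 5->3
rank(y): 4->4, 6->6, 5->5, 1->1, 2->2, 7->7, 3->3
Step 2: d_i = R_x(i) - R_y(i); compute d_i^2.
  (4-4)^2=0, (6-6)^2=0, (7-5)^2=4, (1-1)^2=0, (2-2)^2=0, (5-7)^2=4, (3-3)^2=0
sum(d^2) = 8.
Step 3: rho = 1 - 6*8 / (7*(7^2 - 1)) = 1 - 48/336 = 0.857143.
Step 4: Under H0, t = rho * sqrt((n-2)/(1-rho^2)) = 3.7210 ~ t(5).
Step 5: Two-sided p-value from the t-distribution with 5 df = 0.013697.
Step 6: alpha = 0.1. reject H0.

rho = 0.8571, p = 0.013697, reject H0 at alpha = 0.1.


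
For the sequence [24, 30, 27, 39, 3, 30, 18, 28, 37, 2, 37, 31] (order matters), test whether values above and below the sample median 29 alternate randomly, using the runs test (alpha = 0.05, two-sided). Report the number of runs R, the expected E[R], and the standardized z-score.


Step 1: Compute median = 29; label A = above, B = below.
Labels in order: BABABABBABAA  (n_A = 6, n_B = 6)
Step 2: Count runs R = 10.
Step 3: Under H0 (random ordering), E[R] = 2*n_A*n_B/(n_A+n_B) + 1 = 2*6*6/12 + 1 = 7.0000.
        Var[R] = 2*n_A*n_B*(2*n_A*n_B - n_A - n_B) / ((n_A+n_B)^2 * (n_A+n_B-1)) = 4320/1584 = 2.7273.
        SD[R] = 1.6514.
Step 4: Continuity-corrected z = (R - 0.5 - E[R]) / SD[R] = (10 - 0.5 - 7.0000) / 1.6514 = 1.5138.
Step 5: Two-sided p-value via normal approximation = 2*(1 - Phi(|z|)) = 0.130070.
Step 6: alpha = 0.05. fail to reject H0.

R = 10, z = 1.5138, p = 0.130070, fail to reject H0.


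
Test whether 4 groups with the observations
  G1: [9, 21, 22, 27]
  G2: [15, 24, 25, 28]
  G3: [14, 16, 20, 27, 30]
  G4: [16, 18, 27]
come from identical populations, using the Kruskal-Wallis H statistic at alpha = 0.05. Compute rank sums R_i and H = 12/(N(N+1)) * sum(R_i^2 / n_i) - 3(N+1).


Step 1: Combine all N = 16 observations and assign midranks.
sorted (value, group, rank): (9,G1,1), (14,G3,2), (15,G2,3), (16,G3,4.5), (16,G4,4.5), (18,G4,6), (20,G3,7), (21,G1,8), (22,G1,9), (24,G2,10), (25,G2,11), (27,G1,13), (27,G3,13), (27,G4,13), (28,G2,15), (30,G3,16)
Step 2: Sum ranks within each group.
R_1 = 31 (n_1 = 4)
R_2 = 39 (n_2 = 4)
R_3 = 42.5 (n_3 = 5)
R_4 = 23.5 (n_4 = 3)
Step 3: H = 12/(N(N+1)) * sum(R_i^2/n_i) - 3(N+1)
     = 12/(16*17) * (31^2/4 + 39^2/4 + 42.5^2/5 + 23.5^2/3) - 3*17
     = 0.044118 * 1165.83 - 51
     = 0.433824.
Step 4: Ties present; correction factor C = 1 - 30/(16^3 - 16) = 0.992647. Corrected H = 0.433824 / 0.992647 = 0.437037.
Step 5: Under H0, H ~ chi^2(3); p-value = 0.932490.
Step 6: alpha = 0.05. fail to reject H0.

H = 0.4370, df = 3, p = 0.932490, fail to reject H0.


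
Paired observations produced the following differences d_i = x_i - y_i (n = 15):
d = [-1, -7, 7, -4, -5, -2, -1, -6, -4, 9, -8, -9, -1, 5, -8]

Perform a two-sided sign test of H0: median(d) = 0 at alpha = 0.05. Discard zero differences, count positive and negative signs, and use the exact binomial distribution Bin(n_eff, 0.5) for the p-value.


Step 1: Discard zero differences. Original n = 15; n_eff = number of nonzero differences = 15.
Nonzero differences (with sign): -1, -7, +7, -4, -5, -2, -1, -6, -4, +9, -8, -9, -1, +5, -8
Step 2: Count signs: positive = 3, negative = 12.
Step 3: Under H0: P(positive) = 0.5, so the number of positives S ~ Bin(15, 0.5).
Step 4: Two-sided exact p-value = sum of Bin(15,0.5) probabilities at or below the observed probability = 0.035156.
Step 5: alpha = 0.05. reject H0.

n_eff = 15, pos = 3, neg = 12, p = 0.035156, reject H0.


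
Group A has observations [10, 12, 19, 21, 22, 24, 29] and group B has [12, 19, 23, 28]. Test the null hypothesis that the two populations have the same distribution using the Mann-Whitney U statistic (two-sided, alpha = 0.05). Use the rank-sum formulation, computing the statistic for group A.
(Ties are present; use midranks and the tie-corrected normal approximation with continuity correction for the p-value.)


Step 1: Combine and sort all 11 observations; assign midranks.
sorted (value, group): (10,X), (12,X), (12,Y), (19,X), (19,Y), (21,X), (22,X), (23,Y), (24,X), (28,Y), (29,X)
ranks: 10->1, 12->2.5, 12->2.5, 19->4.5, 19->4.5, 21->6, 22->7, 23->8, 24->9, 28->10, 29->11
Step 2: Rank sum for X: R1 = 1 + 2.5 + 4.5 + 6 + 7 + 9 + 11 = 41.
Step 3: U_X = R1 - n1(n1+1)/2 = 41 - 7*8/2 = 41 - 28 = 13.
       U_Y = n1*n2 - U_X = 28 - 13 = 15.
Step 4: Ties are present, so use the tie-corrected normal approximation (with continuity correction) for the p-value.
Step 5: p-value = 0.924376; compare to alpha = 0.05. fail to reject H0.

U_X = 13, p = 0.924376, fail to reject H0 at alpha = 0.05.


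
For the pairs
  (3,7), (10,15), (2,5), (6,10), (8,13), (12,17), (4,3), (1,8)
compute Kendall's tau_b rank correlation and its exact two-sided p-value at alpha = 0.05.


Step 1: Enumerate the 28 unordered pairs (i,j) with i<j and classify each by sign(x_j-x_i) * sign(y_j-y_i).
  (1,2):dx=+7,dy=+8->C; (1,3):dx=-1,dy=-2->C; (1,4):dx=+3,dy=+3->C; (1,5):dx=+5,dy=+6->C
  (1,6):dx=+9,dy=+10->C; (1,7):dx=+1,dy=-4->D; (1,8):dx=-2,dy=+1->D; (2,3):dx=-8,dy=-10->C
  (2,4):dx=-4,dy=-5->C; (2,5):dx=-2,dy=-2->C; (2,6):dx=+2,dy=+2->C; (2,7):dx=-6,dy=-12->C
  (2,8):dx=-9,dy=-7->C; (3,4):dx=+4,dy=+5->C; (3,5):dx=+6,dy=+8->C; (3,6):dx=+10,dy=+12->C
  (3,7):dx=+2,dy=-2->D; (3,8):dx=-1,dy=+3->D; (4,5):dx=+2,dy=+3->C; (4,6):dx=+6,dy=+7->C
  (4,7):dx=-2,dy=-7->C; (4,8):dx=-5,dy=-2->C; (5,6):dx=+4,dy=+4->C; (5,7):dx=-4,dy=-10->C
  (5,8):dx=-7,dy=-5->C; (6,7):dx=-8,dy=-14->C; (6,8):dx=-11,dy=-9->C; (7,8):dx=-3,dy=+5->D
Step 2: C = 23, D = 5, total pairs = 28.
Step 3: tau = (C - D)/(n(n-1)/2) = (23 - 5)/28 = 0.642857.
Step 4: Exact two-sided p-value (enumerate n! = 40320 permutations of y under H0): p = 0.031151.
Step 5: alpha = 0.05. reject H0.

tau_b = 0.6429 (C=23, D=5), p = 0.031151, reject H0.


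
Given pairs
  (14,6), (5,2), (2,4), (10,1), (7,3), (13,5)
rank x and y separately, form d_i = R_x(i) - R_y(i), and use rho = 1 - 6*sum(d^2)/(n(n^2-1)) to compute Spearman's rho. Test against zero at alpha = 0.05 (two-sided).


Step 1: Rank x and y separately (midranks; no ties here).
rank(x): 14->6, 5->2, 2->1, 10->4, 7->3, 13->5
rank(y): 6->6, 2->2, 4->4, 1->1, 3->3, 5->5
Step 2: d_i = R_x(i) - R_y(i); compute d_i^2.
  (6-6)^2=0, (2-2)^2=0, (1-4)^2=9, (4-1)^2=9, (3-3)^2=0, (5-5)^2=0
sum(d^2) = 18.
Step 3: rho = 1 - 6*18 / (6*(6^2 - 1)) = 1 - 108/210 = 0.485714.
Step 4: Under H0, t = rho * sqrt((n-2)/(1-rho^2)) = 1.1113 ~ t(4).
Step 5: Two-sided p-value from the t-distribution with 4 df = 0.328723.
Step 6: alpha = 0.05. fail to reject H0.

rho = 0.4857, p = 0.328723, fail to reject H0 at alpha = 0.05.


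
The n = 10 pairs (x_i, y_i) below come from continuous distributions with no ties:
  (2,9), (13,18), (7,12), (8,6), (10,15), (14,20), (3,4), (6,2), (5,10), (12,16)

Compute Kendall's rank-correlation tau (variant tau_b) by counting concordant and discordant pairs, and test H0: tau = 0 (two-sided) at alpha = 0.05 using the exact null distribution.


Step 1: Enumerate the 45 unordered pairs (i,j) with i<j and classify each by sign(x_j-x_i) * sign(y_j-y_i).
  (1,2):dx=+11,dy=+9->C; (1,3):dx=+5,dy=+3->C; (1,4):dx=+6,dy=-3->D; (1,5):dx=+8,dy=+6->C
  (1,6):dx=+12,dy=+11->C; (1,7):dx=+1,dy=-5->D; (1,8):dx=+4,dy=-7->D; (1,9):dx=+3,dy=+1->C
  (1,10):dx=+10,dy=+7->C; (2,3):dx=-6,dy=-6->C; (2,4):dx=-5,dy=-12->C; (2,5):dx=-3,dy=-3->C
  (2,6):dx=+1,dy=+2->C; (2,7):dx=-10,dy=-14->C; (2,8):dx=-7,dy=-16->C; (2,9):dx=-8,dy=-8->C
  (2,10):dx=-1,dy=-2->C; (3,4):dx=+1,dy=-6->D; (3,5):dx=+3,dy=+3->C; (3,6):dx=+7,dy=+8->C
  (3,7):dx=-4,dy=-8->C; (3,8):dx=-1,dy=-10->C; (3,9):dx=-2,dy=-2->C; (3,10):dx=+5,dy=+4->C
  (4,5):dx=+2,dy=+9->C; (4,6):dx=+6,dy=+14->C; (4,7):dx=-5,dy=-2->C; (4,8):dx=-2,dy=-4->C
  (4,9):dx=-3,dy=+4->D; (4,10):dx=+4,dy=+10->C; (5,6):dx=+4,dy=+5->C; (5,7):dx=-7,dy=-11->C
  (5,8):dx=-4,dy=-13->C; (5,9):dx=-5,dy=-5->C; (5,10):dx=+2,dy=+1->C; (6,7):dx=-11,dy=-16->C
  (6,8):dx=-8,dy=-18->C; (6,9):dx=-9,dy=-10->C; (6,10):dx=-2,dy=-4->C; (7,8):dx=+3,dy=-2->D
  (7,9):dx=+2,dy=+6->C; (7,10):dx=+9,dy=+12->C; (8,9):dx=-1,dy=+8->D; (8,10):dx=+6,dy=+14->C
  (9,10):dx=+7,dy=+6->C
Step 2: C = 38, D = 7, total pairs = 45.
Step 3: tau = (C - D)/(n(n-1)/2) = (38 - 7)/45 = 0.688889.
Step 4: Exact two-sided p-value (enumerate n! = 3628800 permutations of y under H0): p = 0.004687.
Step 5: alpha = 0.05. reject H0.

tau_b = 0.6889 (C=38, D=7), p = 0.004687, reject H0.


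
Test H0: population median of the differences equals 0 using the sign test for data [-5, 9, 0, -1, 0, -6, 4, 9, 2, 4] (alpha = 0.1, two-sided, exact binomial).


Step 1: Discard zero differences. Original n = 10; n_eff = number of nonzero differences = 8.
Nonzero differences (with sign): -5, +9, -1, -6, +4, +9, +2, +4
Step 2: Count signs: positive = 5, negative = 3.
Step 3: Under H0: P(positive) = 0.5, so the number of positives S ~ Bin(8, 0.5).
Step 4: Two-sided exact p-value = sum of Bin(8,0.5) probabilities at or below the observed probability = 0.726562.
Step 5: alpha = 0.1. fail to reject H0.

n_eff = 8, pos = 5, neg = 3, p = 0.726562, fail to reject H0.


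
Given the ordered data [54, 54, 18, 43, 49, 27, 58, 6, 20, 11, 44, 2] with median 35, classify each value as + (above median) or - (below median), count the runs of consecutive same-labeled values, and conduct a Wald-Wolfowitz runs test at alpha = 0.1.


Step 1: Compute median = 35; label A = above, B = below.
Labels in order: AABAABABBBAB  (n_A = 6, n_B = 6)
Step 2: Count runs R = 8.
Step 3: Under H0 (random ordering), E[R] = 2*n_A*n_B/(n_A+n_B) + 1 = 2*6*6/12 + 1 = 7.0000.
        Var[R] = 2*n_A*n_B*(2*n_A*n_B - n_A - n_B) / ((n_A+n_B)^2 * (n_A+n_B-1)) = 4320/1584 = 2.7273.
        SD[R] = 1.6514.
Step 4: Continuity-corrected z = (R - 0.5 - E[R]) / SD[R] = (8 - 0.5 - 7.0000) / 1.6514 = 0.3028.
Step 5: Two-sided p-value via normal approximation = 2*(1 - Phi(|z|)) = 0.762069.
Step 6: alpha = 0.1. fail to reject H0.

R = 8, z = 0.3028, p = 0.762069, fail to reject H0.


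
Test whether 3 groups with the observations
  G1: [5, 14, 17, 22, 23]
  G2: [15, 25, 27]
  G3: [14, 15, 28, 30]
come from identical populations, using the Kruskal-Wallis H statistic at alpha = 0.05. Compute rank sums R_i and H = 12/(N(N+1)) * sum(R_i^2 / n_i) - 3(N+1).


Step 1: Combine all N = 12 observations and assign midranks.
sorted (value, group, rank): (5,G1,1), (14,G1,2.5), (14,G3,2.5), (15,G2,4.5), (15,G3,4.5), (17,G1,6), (22,G1,7), (23,G1,8), (25,G2,9), (27,G2,10), (28,G3,11), (30,G3,12)
Step 2: Sum ranks within each group.
R_1 = 24.5 (n_1 = 5)
R_2 = 23.5 (n_2 = 3)
R_3 = 30 (n_3 = 4)
Step 3: H = 12/(N(N+1)) * sum(R_i^2/n_i) - 3(N+1)
     = 12/(12*13) * (24.5^2/5 + 23.5^2/3 + 30^2/4) - 3*13
     = 0.076923 * 529.133 - 39
     = 1.702564.
Step 4: Ties present; correction factor C = 1 - 12/(12^3 - 12) = 0.993007. Corrected H = 1.702564 / 0.993007 = 1.714554.
Step 5: Under H0, H ~ chi^2(2); p-value = 0.424316.
Step 6: alpha = 0.05. fail to reject H0.

H = 1.7146, df = 2, p = 0.424316, fail to reject H0.


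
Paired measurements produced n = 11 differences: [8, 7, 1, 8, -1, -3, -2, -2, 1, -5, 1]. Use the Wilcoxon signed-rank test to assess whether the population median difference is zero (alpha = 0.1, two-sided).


Step 1: Drop any zero differences (none here) and take |d_i|.
|d| = [8, 7, 1, 8, 1, 3, 2, 2, 1, 5, 1]
Step 2: Midrank |d_i| (ties get averaged ranks).
ranks: |8|->10.5, |7|->9, |1|->2.5, |8|->10.5, |1|->2.5, |3|->7, |2|->5.5, |2|->5.5, |1|->2.5, |5|->8, |1|->2.5
Step 3: Attach original signs; sum ranks with positive sign and with negative sign.
W+ = 10.5 + 9 + 2.5 + 10.5 + 2.5 + 2.5 = 37.5
W- = 2.5 + 7 + 5.5 + 5.5 + 8 = 28.5
(Check: W+ + W- = 66 should equal n(n+1)/2 = 66.)
Step 4: Test statistic W = min(W+, W-) = 28.5.
Step 5: Ties in |d|, so use the tie-corrected normal approximation.
        E[W] = n(n+1)/4 = 11*12/4 = 33.
        Tie groups: |d|=1 (t=4), |d|=2 (t=2), |d|=8 (t=2); sum(t^3 - t) = 72.
        Var[W] = n(n+1)(2n+1)/24 - sum(t^3-t)/48 = 3036/24 - 72/48 = 125.
        z = (W - E[W]) / sqrt(Var[W]) = (28.5 - 33) / 11.1803 = -0.4025.
        Two-sided p = 2*Phi(z) = 0.687322.
Step 6: alpha = 0.1. fail to reject H0.

W+ = 37.5, W- = 28.5, W = min = 28.5, p = 0.687322, fail to reject H0.


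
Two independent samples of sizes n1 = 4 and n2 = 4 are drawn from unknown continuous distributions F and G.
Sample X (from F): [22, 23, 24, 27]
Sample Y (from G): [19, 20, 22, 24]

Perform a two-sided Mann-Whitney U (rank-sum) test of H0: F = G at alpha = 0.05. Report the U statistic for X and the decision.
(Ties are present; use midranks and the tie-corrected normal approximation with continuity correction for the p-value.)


Step 1: Combine and sort all 8 observations; assign midranks.
sorted (value, group): (19,Y), (20,Y), (22,X), (22,Y), (23,X), (24,X), (24,Y), (27,X)
ranks: 19->1, 20->2, 22->3.5, 22->3.5, 23->5, 24->6.5, 24->6.5, 27->8
Step 2: Rank sum for X: R1 = 3.5 + 5 + 6.5 + 8 = 23.
Step 3: U_X = R1 - n1(n1+1)/2 = 23 - 4*5/2 = 23 - 10 = 13.
       U_Y = n1*n2 - U_X = 16 - 13 = 3.
Step 4: Ties are present, so use the tie-corrected normal approximation (with continuity correction) for the p-value.
Step 5: p-value = 0.188582; compare to alpha = 0.05. fail to reject H0.

U_X = 13, p = 0.188582, fail to reject H0 at alpha = 0.05.


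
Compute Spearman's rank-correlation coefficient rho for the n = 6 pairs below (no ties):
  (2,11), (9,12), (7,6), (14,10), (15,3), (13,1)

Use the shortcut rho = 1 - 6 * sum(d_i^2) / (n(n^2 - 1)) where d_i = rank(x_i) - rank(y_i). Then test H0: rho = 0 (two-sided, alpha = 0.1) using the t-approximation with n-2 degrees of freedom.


Step 1: Rank x and y separately (midranks; no ties here).
rank(x): 2->1, 9->3, 7->2, 14->5, 15->6, 13->4
rank(y): 11->5, 12->6, 6->3, 10->4, 3->2, 1->1
Step 2: d_i = R_x(i) - R_y(i); compute d_i^2.
  (1-5)^2=16, (3-6)^2=9, (2-3)^2=1, (5-4)^2=1, (6-2)^2=16, (4-1)^2=9
sum(d^2) = 52.
Step 3: rho = 1 - 6*52 / (6*(6^2 - 1)) = 1 - 312/210 = -0.485714.
Step 4: Under H0, t = rho * sqrt((n-2)/(1-rho^2)) = -1.1113 ~ t(4).
Step 5: Two-sided p-value from the t-distribution with 4 df = 0.328723.
Step 6: alpha = 0.1. fail to reject H0.

rho = -0.4857, p = 0.328723, fail to reject H0 at alpha = 0.1.


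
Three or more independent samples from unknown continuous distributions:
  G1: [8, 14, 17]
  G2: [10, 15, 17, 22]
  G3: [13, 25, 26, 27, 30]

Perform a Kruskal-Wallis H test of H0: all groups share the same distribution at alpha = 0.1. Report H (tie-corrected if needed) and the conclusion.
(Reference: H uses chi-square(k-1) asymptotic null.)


Step 1: Combine all N = 12 observations and assign midranks.
sorted (value, group, rank): (8,G1,1), (10,G2,2), (13,G3,3), (14,G1,4), (15,G2,5), (17,G1,6.5), (17,G2,6.5), (22,G2,8), (25,G3,9), (26,G3,10), (27,G3,11), (30,G3,12)
Step 2: Sum ranks within each group.
R_1 = 11.5 (n_1 = 3)
R_2 = 21.5 (n_2 = 4)
R_3 = 45 (n_3 = 5)
Step 3: H = 12/(N(N+1)) * sum(R_i^2/n_i) - 3(N+1)
     = 12/(12*13) * (11.5^2/3 + 21.5^2/4 + 45^2/5) - 3*13
     = 0.076923 * 564.646 - 39
     = 4.434295.
Step 4: Ties present; correction factor C = 1 - 6/(12^3 - 12) = 0.996503. Corrected H = 4.434295 / 0.996503 = 4.449854.
Step 5: Under H0, H ~ chi^2(2); p-value = 0.108075.
Step 6: alpha = 0.1. fail to reject H0.

H = 4.4499, df = 2, p = 0.108075, fail to reject H0.


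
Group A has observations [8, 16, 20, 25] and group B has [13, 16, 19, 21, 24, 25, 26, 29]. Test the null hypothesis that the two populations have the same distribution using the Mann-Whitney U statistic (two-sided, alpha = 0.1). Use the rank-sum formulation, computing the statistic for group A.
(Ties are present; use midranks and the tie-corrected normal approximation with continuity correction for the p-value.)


Step 1: Combine and sort all 12 observations; assign midranks.
sorted (value, group): (8,X), (13,Y), (16,X), (16,Y), (19,Y), (20,X), (21,Y), (24,Y), (25,X), (25,Y), (26,Y), (29,Y)
ranks: 8->1, 13->2, 16->3.5, 16->3.5, 19->5, 20->6, 21->7, 24->8, 25->9.5, 25->9.5, 26->11, 29->12
Step 2: Rank sum for X: R1 = 1 + 3.5 + 6 + 9.5 = 20.
Step 3: U_X = R1 - n1(n1+1)/2 = 20 - 4*5/2 = 20 - 10 = 10.
       U_Y = n1*n2 - U_X = 32 - 10 = 22.
Step 4: Ties are present, so use the tie-corrected normal approximation (with continuity correction) for the p-value.
Step 5: p-value = 0.348547; compare to alpha = 0.1. fail to reject H0.

U_X = 10, p = 0.348547, fail to reject H0 at alpha = 0.1.


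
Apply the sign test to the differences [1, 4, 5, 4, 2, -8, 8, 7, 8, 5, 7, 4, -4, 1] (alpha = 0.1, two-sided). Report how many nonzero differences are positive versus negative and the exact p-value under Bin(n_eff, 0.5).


Step 1: Discard zero differences. Original n = 14; n_eff = number of nonzero differences = 14.
Nonzero differences (with sign): +1, +4, +5, +4, +2, -8, +8, +7, +8, +5, +7, +4, -4, +1
Step 2: Count signs: positive = 12, negative = 2.
Step 3: Under H0: P(positive) = 0.5, so the number of positives S ~ Bin(14, 0.5).
Step 4: Two-sided exact p-value = sum of Bin(14,0.5) probabilities at or below the observed probability = 0.012939.
Step 5: alpha = 0.1. reject H0.

n_eff = 14, pos = 12, neg = 2, p = 0.012939, reject H0.


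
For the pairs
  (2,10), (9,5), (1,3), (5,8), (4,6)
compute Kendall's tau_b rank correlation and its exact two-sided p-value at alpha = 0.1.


Step 1: Enumerate the 10 unordered pairs (i,j) with i<j and classify each by sign(x_j-x_i) * sign(y_j-y_i).
  (1,2):dx=+7,dy=-5->D; (1,3):dx=-1,dy=-7->C; (1,4):dx=+3,dy=-2->D; (1,5):dx=+2,dy=-4->D
  (2,3):dx=-8,dy=-2->C; (2,4):dx=-4,dy=+3->D; (2,5):dx=-5,dy=+1->D; (3,4):dx=+4,dy=+5->C
  (3,5):dx=+3,dy=+3->C; (4,5):dx=-1,dy=-2->C
Step 2: C = 5, D = 5, total pairs = 10.
Step 3: tau = (C - D)/(n(n-1)/2) = (5 - 5)/10 = 0.000000.
Step 4: Exact two-sided p-value (enumerate n! = 120 permutations of y under H0): p = 1.000000.
Step 5: alpha = 0.1. fail to reject H0.

tau_b = 0.0000 (C=5, D=5), p = 1.000000, fail to reject H0.


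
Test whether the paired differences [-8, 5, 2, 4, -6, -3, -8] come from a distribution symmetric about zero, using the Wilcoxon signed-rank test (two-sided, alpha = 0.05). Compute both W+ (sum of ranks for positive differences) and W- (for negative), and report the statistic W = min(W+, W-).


Step 1: Drop any zero differences (none here) and take |d_i|.
|d| = [8, 5, 2, 4, 6, 3, 8]
Step 2: Midrank |d_i| (ties get averaged ranks).
ranks: |8|->6.5, |5|->4, |2|->1, |4|->3, |6|->5, |3|->2, |8|->6.5
Step 3: Attach original signs; sum ranks with positive sign and with negative sign.
W+ = 4 + 1 + 3 = 8
W- = 6.5 + 5 + 2 + 6.5 = 20
(Check: W+ + W- = 28 should equal n(n+1)/2 = 28.)
Step 4: Test statistic W = min(W+, W-) = 8.
Step 5: Ties in |d|, so use the tie-corrected normal approximation.
        E[W] = n(n+1)/4 = 7*8/4 = 14.
        Tie groups: |d|=8 (t=2); sum(t^3 - t) = 6.
        Var[W] = n(n+1)(2n+1)/24 - sum(t^3-t)/48 = 840/24 - 6/48 = 34.875.
        z = (W - E[W]) / sqrt(Var[W]) = (8 - 14) / 5.9055 = -1.0160.
        Two-sided p = 2*Phi(z) = 0.309629.
Step 6: alpha = 0.05. fail to reject H0.

W+ = 8, W- = 20, W = min = 8, p = 0.309629, fail to reject H0.


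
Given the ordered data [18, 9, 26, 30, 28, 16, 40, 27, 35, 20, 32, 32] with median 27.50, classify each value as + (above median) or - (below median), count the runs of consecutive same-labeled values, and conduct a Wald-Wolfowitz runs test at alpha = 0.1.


Step 1: Compute median = 27.50; label A = above, B = below.
Labels in order: BBBAABABABAA  (n_A = 6, n_B = 6)
Step 2: Count runs R = 8.
Step 3: Under H0 (random ordering), E[R] = 2*n_A*n_B/(n_A+n_B) + 1 = 2*6*6/12 + 1 = 7.0000.
        Var[R] = 2*n_A*n_B*(2*n_A*n_B - n_A - n_B) / ((n_A+n_B)^2 * (n_A+n_B-1)) = 4320/1584 = 2.7273.
        SD[R] = 1.6514.
Step 4: Continuity-corrected z = (R - 0.5 - E[R]) / SD[R] = (8 - 0.5 - 7.0000) / 1.6514 = 0.3028.
Step 5: Two-sided p-value via normal approximation = 2*(1 - Phi(|z|)) = 0.762069.
Step 6: alpha = 0.1. fail to reject H0.

R = 8, z = 0.3028, p = 0.762069, fail to reject H0.


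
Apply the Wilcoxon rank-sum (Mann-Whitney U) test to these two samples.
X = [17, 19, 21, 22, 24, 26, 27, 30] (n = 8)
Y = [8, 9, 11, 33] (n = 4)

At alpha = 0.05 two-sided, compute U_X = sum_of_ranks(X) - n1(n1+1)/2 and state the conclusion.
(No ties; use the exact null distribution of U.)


Step 1: Combine and sort all 12 observations; assign midranks.
sorted (value, group): (8,Y), (9,Y), (11,Y), (17,X), (19,X), (21,X), (22,X), (24,X), (26,X), (27,X), (30,X), (33,Y)
ranks: 8->1, 9->2, 11->3, 17->4, 19->5, 21->6, 22->7, 24->8, 26->9, 27->10, 30->11, 33->12
Step 2: Rank sum for X: R1 = 4 + 5 + 6 + 7 + 8 + 9 + 10 + 11 = 60.
Step 3: U_X = R1 - n1(n1+1)/2 = 60 - 8*9/2 = 60 - 36 = 24.
       U_Y = n1*n2 - U_X = 32 - 24 = 8.
Step 4: No ties, so the exact null distribution of U (based on enumerating the C(12,8) = 495 equally likely rank assignments) gives the two-sided p-value.
Step 5: p-value = 0.214141; compare to alpha = 0.05. fail to reject H0.

U_X = 24, p = 0.214141, fail to reject H0 at alpha = 0.05.


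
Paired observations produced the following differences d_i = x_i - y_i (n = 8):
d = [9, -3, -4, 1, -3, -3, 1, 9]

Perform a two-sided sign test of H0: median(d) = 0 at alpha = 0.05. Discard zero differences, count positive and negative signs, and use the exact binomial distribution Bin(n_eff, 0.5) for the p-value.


Step 1: Discard zero differences. Original n = 8; n_eff = number of nonzero differences = 8.
Nonzero differences (with sign): +9, -3, -4, +1, -3, -3, +1, +9
Step 2: Count signs: positive = 4, negative = 4.
Step 3: Under H0: P(positive) = 0.5, so the number of positives S ~ Bin(8, 0.5).
Step 4: Two-sided exact p-value = sum of Bin(8,0.5) probabilities at or below the observed probability = 1.000000.
Step 5: alpha = 0.05. fail to reject H0.

n_eff = 8, pos = 4, neg = 4, p = 1.000000, fail to reject H0.


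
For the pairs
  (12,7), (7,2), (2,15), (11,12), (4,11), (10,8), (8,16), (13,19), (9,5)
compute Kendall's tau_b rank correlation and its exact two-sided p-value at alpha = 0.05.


Step 1: Enumerate the 36 unordered pairs (i,j) with i<j and classify each by sign(x_j-x_i) * sign(y_j-y_i).
  (1,2):dx=-5,dy=-5->C; (1,3):dx=-10,dy=+8->D; (1,4):dx=-1,dy=+5->D; (1,5):dx=-8,dy=+4->D
  (1,6):dx=-2,dy=+1->D; (1,7):dx=-4,dy=+9->D; (1,8):dx=+1,dy=+12->C; (1,9):dx=-3,dy=-2->C
  (2,3):dx=-5,dy=+13->D; (2,4):dx=+4,dy=+10->C; (2,5):dx=-3,dy=+9->D; (2,6):dx=+3,dy=+6->C
  (2,7):dx=+1,dy=+14->C; (2,8):dx=+6,dy=+17->C; (2,9):dx=+2,dy=+3->C; (3,4):dx=+9,dy=-3->D
  (3,5):dx=+2,dy=-4->D; (3,6):dx=+8,dy=-7->D; (3,7):dx=+6,dy=+1->C; (3,8):dx=+11,dy=+4->C
  (3,9):dx=+7,dy=-10->D; (4,5):dx=-7,dy=-1->C; (4,6):dx=-1,dy=-4->C; (4,7):dx=-3,dy=+4->D
  (4,8):dx=+2,dy=+7->C; (4,9):dx=-2,dy=-7->C; (5,6):dx=+6,dy=-3->D; (5,7):dx=+4,dy=+5->C
  (5,8):dx=+9,dy=+8->C; (5,9):dx=+5,dy=-6->D; (6,7):dx=-2,dy=+8->D; (6,8):dx=+3,dy=+11->C
  (6,9):dx=-1,dy=-3->C; (7,8):dx=+5,dy=+3->C; (7,9):dx=+1,dy=-11->D; (8,9):dx=-4,dy=-14->C
Step 2: C = 20, D = 16, total pairs = 36.
Step 3: tau = (C - D)/(n(n-1)/2) = (20 - 16)/36 = 0.111111.
Step 4: Exact two-sided p-value (enumerate n! = 362880 permutations of y under H0): p = 0.761414.
Step 5: alpha = 0.05. fail to reject H0.

tau_b = 0.1111 (C=20, D=16), p = 0.761414, fail to reject H0.


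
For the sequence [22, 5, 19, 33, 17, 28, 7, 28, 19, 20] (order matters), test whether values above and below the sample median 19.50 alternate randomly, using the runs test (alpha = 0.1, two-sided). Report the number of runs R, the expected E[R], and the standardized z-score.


Step 1: Compute median = 19.50; label A = above, B = below.
Labels in order: ABBABABABA  (n_A = 5, n_B = 5)
Step 2: Count runs R = 9.
Step 3: Under H0 (random ordering), E[R] = 2*n_A*n_B/(n_A+n_B) + 1 = 2*5*5/10 + 1 = 6.0000.
        Var[R] = 2*n_A*n_B*(2*n_A*n_B - n_A - n_B) / ((n_A+n_B)^2 * (n_A+n_B-1)) = 2000/900 = 2.2222.
        SD[R] = 1.4907.
Step 4: Continuity-corrected z = (R - 0.5 - E[R]) / SD[R] = (9 - 0.5 - 6.0000) / 1.4907 = 1.6771.
Step 5: Two-sided p-value via normal approximation = 2*(1 - Phi(|z|)) = 0.093533.
Step 6: alpha = 0.1. reject H0.

R = 9, z = 1.6771, p = 0.093533, reject H0.


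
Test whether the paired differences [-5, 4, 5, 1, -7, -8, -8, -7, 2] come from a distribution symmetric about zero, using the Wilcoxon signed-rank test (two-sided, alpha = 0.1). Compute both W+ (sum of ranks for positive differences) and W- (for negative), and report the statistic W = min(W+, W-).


Step 1: Drop any zero differences (none here) and take |d_i|.
|d| = [5, 4, 5, 1, 7, 8, 8, 7, 2]
Step 2: Midrank |d_i| (ties get averaged ranks).
ranks: |5|->4.5, |4|->3, |5|->4.5, |1|->1, |7|->6.5, |8|->8.5, |8|->8.5, |7|->6.5, |2|->2
Step 3: Attach original signs; sum ranks with positive sign and with negative sign.
W+ = 3 + 4.5 + 1 + 2 = 10.5
W- = 4.5 + 6.5 + 8.5 + 8.5 + 6.5 = 34.5
(Check: W+ + W- = 45 should equal n(n+1)/2 = 45.)
Step 4: Test statistic W = min(W+, W-) = 10.5.
Step 5: Ties in |d|, so use the tie-corrected normal approximation.
        E[W] = n(n+1)/4 = 9*10/4 = 22.5.
        Tie groups: |d|=5 (t=2), |d|=7 (t=2), |d|=8 (t=2); sum(t^3 - t) = 18.
        Var[W] = n(n+1)(2n+1)/24 - sum(t^3-t)/48 = 1710/24 - 18/48 = 70.875.
        z = (W - E[W]) / sqrt(Var[W]) = (10.5 - 22.5) / 8.4187 = -1.4254.
        Two-sided p = 2*Phi(z) = 0.154044.
Step 6: alpha = 0.1. fail to reject H0.

W+ = 10.5, W- = 34.5, W = min = 10.5, p = 0.154044, fail to reject H0.
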